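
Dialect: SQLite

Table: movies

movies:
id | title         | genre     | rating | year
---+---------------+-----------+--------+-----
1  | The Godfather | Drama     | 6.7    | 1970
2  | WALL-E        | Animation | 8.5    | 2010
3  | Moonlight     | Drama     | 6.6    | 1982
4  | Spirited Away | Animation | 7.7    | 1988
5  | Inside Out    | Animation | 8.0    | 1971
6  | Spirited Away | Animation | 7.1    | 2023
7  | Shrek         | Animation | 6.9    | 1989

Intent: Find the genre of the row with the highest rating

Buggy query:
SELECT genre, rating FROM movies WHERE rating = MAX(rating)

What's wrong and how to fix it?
Bug: MAX(rating) is an aggregate and cannot be used directly in WHERE

Fix: Wrap MAX in a scalar subquery so WHERE compares against a single value

Corrected query:
SELECT genre, rating FROM movies WHERE rating = (SELECT MAX(rating) FROM movies)

Result:
genre     | rating
----------+-------
Animation | 8.5   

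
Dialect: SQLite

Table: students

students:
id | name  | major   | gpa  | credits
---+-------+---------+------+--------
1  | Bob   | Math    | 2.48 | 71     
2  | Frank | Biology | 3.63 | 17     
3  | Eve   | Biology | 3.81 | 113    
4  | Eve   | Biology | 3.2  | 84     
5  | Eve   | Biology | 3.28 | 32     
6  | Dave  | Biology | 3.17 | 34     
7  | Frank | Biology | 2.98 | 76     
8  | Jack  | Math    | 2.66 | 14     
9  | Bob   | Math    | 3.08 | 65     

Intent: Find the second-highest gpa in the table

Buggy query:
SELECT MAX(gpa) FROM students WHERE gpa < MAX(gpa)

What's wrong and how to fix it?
Bug: MAX(gpa) on the right of the comparison is an aggregate-in-WHERE error

Fix: Compute the overall MAX in a subquery, then take MAX of rows below it

Corrected query:
SELECT MAX(gpa) FROM students WHERE gpa < (SELECT MAX(gpa) FROM students)

Result:
MAX(gpa)
--------
3.63    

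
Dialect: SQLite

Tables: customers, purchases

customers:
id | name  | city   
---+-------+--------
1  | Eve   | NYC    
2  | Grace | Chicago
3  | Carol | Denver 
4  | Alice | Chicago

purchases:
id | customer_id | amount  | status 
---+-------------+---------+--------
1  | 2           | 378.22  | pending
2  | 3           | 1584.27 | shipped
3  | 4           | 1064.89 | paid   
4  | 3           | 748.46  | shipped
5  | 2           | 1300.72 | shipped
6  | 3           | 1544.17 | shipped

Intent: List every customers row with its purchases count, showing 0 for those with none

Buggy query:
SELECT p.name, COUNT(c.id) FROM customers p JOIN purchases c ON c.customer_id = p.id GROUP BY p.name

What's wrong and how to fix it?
Bug: INNER JOIN drops customers rows that have no matching purchases rows

Fix: Switch to LEFT JOIN to retain unmatched parent rows

Corrected query:
SELECT p.name, COUNT(c.id) FROM customers p LEFT JOIN purchases c ON c.customer_id = p.id GROUP BY p.name

Result:
name  | COUNT(c.id)
------+------------
Alice | 1          
Carol | 3          
Eve   | 0          
Grace | 2          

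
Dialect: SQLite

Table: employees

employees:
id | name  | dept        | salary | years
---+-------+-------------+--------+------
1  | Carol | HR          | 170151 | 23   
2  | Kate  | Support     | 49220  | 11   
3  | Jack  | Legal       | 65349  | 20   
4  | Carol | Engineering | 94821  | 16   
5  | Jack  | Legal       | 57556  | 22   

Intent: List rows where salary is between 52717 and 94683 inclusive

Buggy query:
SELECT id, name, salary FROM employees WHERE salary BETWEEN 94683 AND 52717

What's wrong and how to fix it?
Bug: The bounds are reversed; BETWEEN a AND b requires a <= b to match anything

Fix: Write BETWEEN 52717 AND 94683

Corrected query:
SELECT id, name, salary FROM employees WHERE salary BETWEEN 52717 AND 94683

Result:
id | name | salary
---+------+-------
3  | Jack | 65349 
5  | Jack | 57556 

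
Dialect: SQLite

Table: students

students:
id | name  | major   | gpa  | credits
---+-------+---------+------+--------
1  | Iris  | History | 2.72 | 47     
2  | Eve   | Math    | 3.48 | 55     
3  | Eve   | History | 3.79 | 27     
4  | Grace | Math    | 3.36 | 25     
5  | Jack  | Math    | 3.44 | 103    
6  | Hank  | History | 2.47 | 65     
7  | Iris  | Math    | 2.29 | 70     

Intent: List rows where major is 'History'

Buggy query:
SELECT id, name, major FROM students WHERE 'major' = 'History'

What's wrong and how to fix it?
Bug: 'major' in single quotes is a string literal, not the column; the comparison is literal-vs-literal and never true

Fix: Reference the column as major without single quotes

Corrected query:
SELECT id, name, major FROM students WHERE major = 'History'

Result:
id | name | major  
---+------+--------
1  | Iris | History
3  | Eve  | History
6  | Hank | History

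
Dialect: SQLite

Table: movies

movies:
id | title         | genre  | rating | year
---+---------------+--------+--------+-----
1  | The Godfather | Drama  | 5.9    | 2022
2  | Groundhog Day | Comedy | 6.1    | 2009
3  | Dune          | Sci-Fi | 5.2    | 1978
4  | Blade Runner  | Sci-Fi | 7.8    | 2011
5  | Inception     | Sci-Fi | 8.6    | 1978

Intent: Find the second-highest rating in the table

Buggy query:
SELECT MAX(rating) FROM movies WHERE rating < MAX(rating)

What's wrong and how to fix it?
Bug: The inner MAX is an aggregate inside WHERE, which is not allowed

Fix: Put the inner MAX in a scalar subquery

Corrected query:
SELECT MAX(rating) FROM movies WHERE rating < (SELECT MAX(rating) FROM movies)

Result:
MAX(rating)
-----------
7.8        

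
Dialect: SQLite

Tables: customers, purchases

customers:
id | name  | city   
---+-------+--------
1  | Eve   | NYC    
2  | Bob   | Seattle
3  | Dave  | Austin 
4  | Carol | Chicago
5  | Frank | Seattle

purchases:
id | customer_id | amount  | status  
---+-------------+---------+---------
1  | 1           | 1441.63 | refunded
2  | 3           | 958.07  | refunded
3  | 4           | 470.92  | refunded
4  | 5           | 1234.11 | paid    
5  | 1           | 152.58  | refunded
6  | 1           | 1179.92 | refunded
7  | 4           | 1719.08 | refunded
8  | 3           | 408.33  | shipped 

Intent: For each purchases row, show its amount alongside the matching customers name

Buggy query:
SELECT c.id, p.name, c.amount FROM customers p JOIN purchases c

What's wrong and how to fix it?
Bug: JOIN with no ON clause produces a cartesian product; every purchases row pairs with every customers row

Fix: Specify the join condition linking the foreign key to the parent id

Corrected query:
SELECT c.id, p.name, c.amount FROM customers p JOIN purchases c ON c.customer_id = p.id

Result:
id | name  | amount 
---+-------+--------
1  | Eve   | 1441.63
2  | Dave  | 958.07 
3  | Carol | 470.92 
4  | Frank | 1234.11
5  | Eve   | 152.58 
6  | Eve   | 1179.92
7  | Carol | 1719.08
8  | Dave  | 408.33 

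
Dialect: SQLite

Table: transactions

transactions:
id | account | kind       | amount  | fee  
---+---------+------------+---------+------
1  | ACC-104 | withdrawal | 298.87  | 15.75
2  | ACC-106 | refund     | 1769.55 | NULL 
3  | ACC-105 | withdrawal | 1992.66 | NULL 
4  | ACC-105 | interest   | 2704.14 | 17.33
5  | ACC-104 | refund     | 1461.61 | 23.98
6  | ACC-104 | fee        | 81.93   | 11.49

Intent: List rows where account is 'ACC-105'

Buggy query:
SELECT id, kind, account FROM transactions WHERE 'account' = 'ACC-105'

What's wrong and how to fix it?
Bug: 'account' in single quotes is a string literal, not the column; the comparison is literal-vs-literal and never true

Fix: Remove the quotes around the column name (or use double quotes for an identifier)

Corrected query:
SELECT id, kind, account FROM transactions WHERE account = 'ACC-105'

Result:
id | kind       | account
---+------------+--------
3  | withdrawal | ACC-105
4  | interest   | ACC-105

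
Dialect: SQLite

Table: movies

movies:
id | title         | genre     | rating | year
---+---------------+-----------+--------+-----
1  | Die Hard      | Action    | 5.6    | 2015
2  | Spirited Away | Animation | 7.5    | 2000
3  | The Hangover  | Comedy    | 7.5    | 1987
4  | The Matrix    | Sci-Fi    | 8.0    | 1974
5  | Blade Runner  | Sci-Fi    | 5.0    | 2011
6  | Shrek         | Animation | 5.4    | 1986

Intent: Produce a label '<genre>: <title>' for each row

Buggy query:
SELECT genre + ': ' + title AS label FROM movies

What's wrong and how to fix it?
Bug: SQLite uses || for string concatenation; + coerces text to numbers (yielding 0)

Fix: Replace + with || to concatenate text

Corrected query:
SELECT genre || ': ' || title AS label FROM movies

Result:
label                   
------------------------
Action: Die Hard        
Animation: Spirited Away
Comedy: The Hangover    
Sci-Fi: The Matrix      
Sci-Fi: Blade Runner    
Animation: Shrek        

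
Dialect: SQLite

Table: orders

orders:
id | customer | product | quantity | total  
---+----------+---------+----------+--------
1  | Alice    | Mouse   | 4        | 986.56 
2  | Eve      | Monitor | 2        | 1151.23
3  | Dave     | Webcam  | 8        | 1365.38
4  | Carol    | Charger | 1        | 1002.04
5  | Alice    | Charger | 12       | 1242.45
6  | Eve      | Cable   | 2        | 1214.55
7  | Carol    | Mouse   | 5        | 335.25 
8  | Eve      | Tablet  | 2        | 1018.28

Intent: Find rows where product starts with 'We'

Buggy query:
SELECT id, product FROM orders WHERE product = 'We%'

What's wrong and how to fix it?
Bug: Wildcards only work with LIKE; '=' treats '%' as a literal character

Fix: Replace '=' with LIKE so 'We%' is treated as a pattern

Corrected query:
SELECT id, product FROM orders WHERE product LIKE 'We%'

Result:
id | product
---+--------
3  | Webcam 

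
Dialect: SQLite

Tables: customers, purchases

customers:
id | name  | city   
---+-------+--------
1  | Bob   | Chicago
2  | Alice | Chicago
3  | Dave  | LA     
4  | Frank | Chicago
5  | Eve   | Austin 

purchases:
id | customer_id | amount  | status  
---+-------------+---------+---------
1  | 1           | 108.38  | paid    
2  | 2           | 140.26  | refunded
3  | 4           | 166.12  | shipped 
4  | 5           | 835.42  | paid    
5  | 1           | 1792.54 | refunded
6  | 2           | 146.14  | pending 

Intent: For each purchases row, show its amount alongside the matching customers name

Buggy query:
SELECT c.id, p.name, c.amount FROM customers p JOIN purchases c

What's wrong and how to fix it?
Bug: JOIN with no ON clause produces a cartesian product; every purchases row pairs with every customers row

Fix: Add ON c.customer_id = p.id to the JOIN

Corrected query:
SELECT c.id, p.name, c.amount FROM customers p JOIN purchases c ON c.customer_id = p.id

Result:
id | name  | amount 
---+-------+--------
1  | Bob   | 108.38 
2  | Alice | 140.26 
3  | Frank | 166.12 
4  | Eve   | 835.42 
5  | Bob   | 1792.54
6  | Alice | 146.14 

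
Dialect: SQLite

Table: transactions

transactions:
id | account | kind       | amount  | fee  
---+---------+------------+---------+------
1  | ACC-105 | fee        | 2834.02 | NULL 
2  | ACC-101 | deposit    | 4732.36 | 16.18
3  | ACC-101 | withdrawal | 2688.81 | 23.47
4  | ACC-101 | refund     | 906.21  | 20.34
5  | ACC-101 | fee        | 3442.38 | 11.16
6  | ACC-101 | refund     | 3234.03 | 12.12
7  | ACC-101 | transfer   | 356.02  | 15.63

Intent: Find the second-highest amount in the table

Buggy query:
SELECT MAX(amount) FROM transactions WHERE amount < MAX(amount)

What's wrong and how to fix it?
Bug: MAX(amount) on the right of the comparison is an aggregate-in-WHERE error

Fix: Compute the overall MAX in a subquery, then take MAX of rows below it

Corrected query:
SELECT MAX(amount) FROM transactions WHERE amount < (SELECT MAX(amount) FROM transactions)

Result:
MAX(amount)
-----------
3442.38    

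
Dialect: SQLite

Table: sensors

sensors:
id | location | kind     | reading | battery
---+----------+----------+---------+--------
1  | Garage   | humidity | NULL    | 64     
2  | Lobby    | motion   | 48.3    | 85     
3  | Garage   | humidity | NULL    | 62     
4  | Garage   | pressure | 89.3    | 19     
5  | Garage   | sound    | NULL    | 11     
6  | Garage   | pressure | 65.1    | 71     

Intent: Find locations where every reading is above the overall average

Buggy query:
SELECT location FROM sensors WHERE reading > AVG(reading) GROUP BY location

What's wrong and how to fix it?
Bug: AVG() is an aggregate; it can't sit directly in WHERE

Fix: Use a subquery for AVG and a HAVING MIN(...) filter so the condition holds for every row in the group

Corrected query:
SELECT location FROM sensors GROUP BY location HAVING MIN(reading) > (SELECT AVG(reading) FROM sensors)

Result:
(no rows)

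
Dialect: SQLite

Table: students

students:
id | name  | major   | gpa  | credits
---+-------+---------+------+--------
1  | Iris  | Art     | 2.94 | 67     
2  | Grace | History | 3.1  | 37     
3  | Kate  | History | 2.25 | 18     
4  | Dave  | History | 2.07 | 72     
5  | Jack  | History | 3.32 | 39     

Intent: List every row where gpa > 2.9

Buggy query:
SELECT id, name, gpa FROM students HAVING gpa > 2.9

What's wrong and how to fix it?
Bug: HAVING filters the output of aggregation, but this query has no GROUP BY and no aggregate functions, so SQLite rejects it (HAVING clause on a non-aggregate query); the condition here is per row

Fix: Replace HAVING with WHERE since the condition applies to individual rows

Corrected query:
SELECT id, name, gpa FROM students WHERE gpa > 2.9

Result:
id | name  | gpa 
---+-------+-----
1  | Iris  | 2.94
2  | Grace | 3.1 
5  | Jack  | 3.32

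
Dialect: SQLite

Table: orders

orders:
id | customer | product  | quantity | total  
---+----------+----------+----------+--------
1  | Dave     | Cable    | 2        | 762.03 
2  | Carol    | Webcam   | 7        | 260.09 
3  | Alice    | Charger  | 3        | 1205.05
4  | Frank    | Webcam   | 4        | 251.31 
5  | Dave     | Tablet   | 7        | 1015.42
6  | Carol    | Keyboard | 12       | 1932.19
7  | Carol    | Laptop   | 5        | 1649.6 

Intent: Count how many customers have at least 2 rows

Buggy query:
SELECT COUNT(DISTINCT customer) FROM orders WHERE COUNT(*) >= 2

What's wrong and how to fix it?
Bug: COUNT(*) cannot appear in WHERE; the per-group count doesn't exist yet

Fix: Group first with HAVING COUNT(*) >= 2, then COUNT the resulting groups

Corrected query:
SELECT COUNT(*) FROM (SELECT customer FROM orders GROUP BY customer HAVING COUNT(*) >= 2)

Result:
COUNT(*)
--------
2       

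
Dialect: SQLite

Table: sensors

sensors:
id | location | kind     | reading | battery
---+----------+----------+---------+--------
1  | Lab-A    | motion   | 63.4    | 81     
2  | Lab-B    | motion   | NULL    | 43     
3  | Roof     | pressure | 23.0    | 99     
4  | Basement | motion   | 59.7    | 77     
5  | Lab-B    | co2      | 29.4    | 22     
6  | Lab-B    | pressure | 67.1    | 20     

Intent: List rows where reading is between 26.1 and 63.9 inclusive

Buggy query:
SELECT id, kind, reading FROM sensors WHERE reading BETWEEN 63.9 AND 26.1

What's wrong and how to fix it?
Bug: BETWEEN expects the lower bound first; with 63.9 AND 26.1 the range is empty

Fix: Write BETWEEN 26.1 AND 63.9

Corrected query:
SELECT id, kind, reading FROM sensors WHERE reading BETWEEN 26.1 AND 63.9

Result:
id | kind   | reading
---+--------+--------
1  | motion | 63.4   
4  | motion | 59.7   
5  | co2    | 29.4   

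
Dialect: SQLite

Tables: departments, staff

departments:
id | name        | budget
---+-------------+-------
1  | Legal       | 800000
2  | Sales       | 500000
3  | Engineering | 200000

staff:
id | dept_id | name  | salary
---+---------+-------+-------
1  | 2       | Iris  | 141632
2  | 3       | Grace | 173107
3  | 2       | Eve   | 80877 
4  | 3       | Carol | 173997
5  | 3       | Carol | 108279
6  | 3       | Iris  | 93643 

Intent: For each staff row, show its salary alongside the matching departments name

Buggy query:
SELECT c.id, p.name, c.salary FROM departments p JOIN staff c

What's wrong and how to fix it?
Bug: Missing join condition: each staff row is matched to all departments rows instead of just its own

Fix: Specify the join condition linking the foreign key to the parent id

Corrected query:
SELECT c.id, p.name, c.salary FROM departments p JOIN staff c ON c.dept_id = p.id

Result:
id | name        | salary
---+-------------+-------
1  | Sales       | 141632
2  | Engineering | 173107
3  | Sales       | 80877 
4  | Engineering | 173997
5  | Engineering | 108279
6  | Engineering | 93643 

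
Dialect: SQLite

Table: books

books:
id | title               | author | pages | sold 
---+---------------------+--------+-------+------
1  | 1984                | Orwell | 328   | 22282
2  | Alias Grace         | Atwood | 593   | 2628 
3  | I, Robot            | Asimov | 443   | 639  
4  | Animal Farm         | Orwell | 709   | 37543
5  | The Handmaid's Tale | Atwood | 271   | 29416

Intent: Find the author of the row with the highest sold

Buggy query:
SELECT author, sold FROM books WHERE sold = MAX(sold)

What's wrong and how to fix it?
Bug: MAX(sold) is an aggregate and cannot be used directly in WHERE

Fix: Wrap MAX in a scalar subquery so WHERE compares against a single value

Corrected query:
SELECT author, sold FROM books WHERE sold = (SELECT MAX(sold) FROM books)

Result:
author | sold 
-------+------
Orwell | 37543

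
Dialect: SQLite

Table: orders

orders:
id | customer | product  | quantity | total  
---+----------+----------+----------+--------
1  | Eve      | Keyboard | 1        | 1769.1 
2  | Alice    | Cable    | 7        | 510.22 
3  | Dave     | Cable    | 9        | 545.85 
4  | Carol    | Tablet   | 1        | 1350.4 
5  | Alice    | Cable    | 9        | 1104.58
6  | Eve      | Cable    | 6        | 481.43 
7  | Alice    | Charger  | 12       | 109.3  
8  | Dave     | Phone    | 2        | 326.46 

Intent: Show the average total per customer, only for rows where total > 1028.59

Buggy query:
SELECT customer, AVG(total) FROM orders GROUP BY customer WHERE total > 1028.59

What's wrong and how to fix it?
Bug: Row-level WHERE must come before GROUP BY in the clause order

Fix: Move the WHERE clause before GROUP BY

Corrected query:
SELECT customer, AVG(total) FROM orders WHERE total > 1028.59 GROUP BY customer

Result:
customer | AVG(total)
---------+-----------
Alice    | 1104.58   
Carol    | 1350.4    
Eve      | 1769.1    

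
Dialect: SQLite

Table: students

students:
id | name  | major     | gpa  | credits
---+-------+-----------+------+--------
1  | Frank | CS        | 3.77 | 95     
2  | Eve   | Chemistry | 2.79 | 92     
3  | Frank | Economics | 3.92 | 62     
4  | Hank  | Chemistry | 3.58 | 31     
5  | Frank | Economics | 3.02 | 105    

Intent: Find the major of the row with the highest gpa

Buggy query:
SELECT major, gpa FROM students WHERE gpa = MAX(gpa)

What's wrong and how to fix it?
Bug: WHERE is evaluated per row; an aggregate over the whole table isn't defined there

Fix: Use a subquery: WHERE gpa = (SELECT MAX(gpa) FROM students)

Corrected query:
SELECT major, gpa FROM students WHERE gpa = (SELECT MAX(gpa) FROM students)

Result:
major     | gpa 
----------+-----
Economics | 3.92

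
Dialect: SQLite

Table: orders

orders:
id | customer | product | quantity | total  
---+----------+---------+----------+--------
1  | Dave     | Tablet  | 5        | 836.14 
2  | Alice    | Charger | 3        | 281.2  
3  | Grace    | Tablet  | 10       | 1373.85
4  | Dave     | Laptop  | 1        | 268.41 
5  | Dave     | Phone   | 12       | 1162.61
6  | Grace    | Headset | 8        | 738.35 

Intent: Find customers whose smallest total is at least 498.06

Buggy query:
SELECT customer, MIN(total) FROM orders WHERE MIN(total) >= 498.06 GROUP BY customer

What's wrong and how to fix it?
Bug: MIN() in WHERE is a misuse of aggregate

Fix: Replace WHERE with HAVING after the GROUP BY

Corrected query:
SELECT customer, MIN(total) FROM orders GROUP BY customer HAVING MIN(total) >= 498.06

Result:
customer | MIN(total)
---------+-----------
Grace    | 738.35    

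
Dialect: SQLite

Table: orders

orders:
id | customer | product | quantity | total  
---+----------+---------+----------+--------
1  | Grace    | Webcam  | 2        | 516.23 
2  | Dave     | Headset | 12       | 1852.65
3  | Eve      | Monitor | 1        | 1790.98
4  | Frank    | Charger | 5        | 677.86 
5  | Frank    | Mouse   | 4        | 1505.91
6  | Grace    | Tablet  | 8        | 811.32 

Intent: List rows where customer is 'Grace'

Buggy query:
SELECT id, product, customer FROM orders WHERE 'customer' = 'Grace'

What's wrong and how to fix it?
Bug: 'customer' in single quotes is a string literal, not the column; the comparison is literal-vs-literal and never true

Fix: Reference the column as customer without single quotes

Corrected query:
SELECT id, product, customer FROM orders WHERE customer = 'Grace'

Result:
id | product | customer
---+---------+---------
1  | Webcam  | Grace   
6  | Tablet  | Grace   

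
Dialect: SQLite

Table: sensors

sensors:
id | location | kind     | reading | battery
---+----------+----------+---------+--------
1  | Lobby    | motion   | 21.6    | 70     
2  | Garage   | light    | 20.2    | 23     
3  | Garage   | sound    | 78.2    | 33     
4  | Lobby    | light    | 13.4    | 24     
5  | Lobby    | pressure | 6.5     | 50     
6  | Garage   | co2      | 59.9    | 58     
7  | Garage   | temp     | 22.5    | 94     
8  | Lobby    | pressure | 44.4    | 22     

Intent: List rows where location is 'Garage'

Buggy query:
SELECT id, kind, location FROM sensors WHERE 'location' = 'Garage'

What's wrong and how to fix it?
Bug: Single quotes denote string literals in SQL; the column name is being compared as a constant string

Fix: Reference the column as location without single quotes

Corrected query:
SELECT id, kind, location FROM sensors WHERE location = 'Garage'

Result:
id | kind  | location
---+-------+---------
2  | light | Garage  
3  | sound | Garage  
6  | co2   | Garage  
7  | temp  | Garage  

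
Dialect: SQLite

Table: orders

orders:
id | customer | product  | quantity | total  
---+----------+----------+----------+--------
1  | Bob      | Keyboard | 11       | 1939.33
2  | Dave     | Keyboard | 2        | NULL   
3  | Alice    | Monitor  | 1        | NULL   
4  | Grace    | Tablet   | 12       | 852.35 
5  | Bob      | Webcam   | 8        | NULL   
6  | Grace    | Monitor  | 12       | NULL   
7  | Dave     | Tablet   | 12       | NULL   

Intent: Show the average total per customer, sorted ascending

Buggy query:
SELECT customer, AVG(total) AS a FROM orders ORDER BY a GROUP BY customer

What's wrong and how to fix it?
Bug: GROUP BY must precede ORDER BY

Fix: Reorder: SELECT … FROM … GROUP BY … ORDER BY …

Corrected query:
SELECT customer, AVG(total) AS a FROM orders GROUP BY customer ORDER BY a

Result:
customer | a      
---------+--------
Alice    | NULL   
Dave     | NULL   
Grace    | 852.35 
Bob      | 1939.33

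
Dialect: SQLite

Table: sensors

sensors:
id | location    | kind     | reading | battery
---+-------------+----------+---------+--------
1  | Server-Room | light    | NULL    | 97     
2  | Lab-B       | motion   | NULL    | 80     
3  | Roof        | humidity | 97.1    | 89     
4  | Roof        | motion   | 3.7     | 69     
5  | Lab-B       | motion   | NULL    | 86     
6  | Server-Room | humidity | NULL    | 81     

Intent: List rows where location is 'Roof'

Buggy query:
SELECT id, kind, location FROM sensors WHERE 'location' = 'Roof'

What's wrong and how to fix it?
Bug: 'location' in single quotes is a string literal, not the column; the comparison is literal-vs-literal and never true

Fix: Remove the quotes around the column name (or use double quotes for an identifier)

Corrected query:
SELECT id, kind, location FROM sensors WHERE location = 'Roof'

Result:
id | kind     | location
---+----------+---------
3  | humidity | Roof    
4  | motion   | Roof    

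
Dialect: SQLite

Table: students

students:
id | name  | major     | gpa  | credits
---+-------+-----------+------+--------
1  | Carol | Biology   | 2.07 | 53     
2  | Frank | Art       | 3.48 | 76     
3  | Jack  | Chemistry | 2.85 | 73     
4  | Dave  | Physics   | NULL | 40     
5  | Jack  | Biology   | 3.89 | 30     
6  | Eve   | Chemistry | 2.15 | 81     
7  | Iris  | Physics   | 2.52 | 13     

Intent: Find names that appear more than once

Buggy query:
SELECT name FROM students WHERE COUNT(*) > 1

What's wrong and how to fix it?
Bug: COUNT(*) is an aggregate and cannot be used in WHERE

Fix: Group first, then use HAVING for the count condition

Corrected query:
SELECT name FROM students GROUP BY name HAVING COUNT(*) > 1

Result:
name
----
Jack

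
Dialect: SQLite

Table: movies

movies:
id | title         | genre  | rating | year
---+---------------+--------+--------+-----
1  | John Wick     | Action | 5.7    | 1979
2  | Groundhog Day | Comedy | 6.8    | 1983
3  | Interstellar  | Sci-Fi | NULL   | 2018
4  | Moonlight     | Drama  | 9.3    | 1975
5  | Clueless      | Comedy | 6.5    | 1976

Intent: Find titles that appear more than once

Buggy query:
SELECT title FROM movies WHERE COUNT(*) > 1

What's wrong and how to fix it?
Bug: WHERE can't reference COUNT(*); aggregates are computed after WHERE

Fix: Group first, then use HAVING for the count condition

Corrected query:
SELECT title FROM movies GROUP BY title HAVING COUNT(*) > 1

Result:
(no rows)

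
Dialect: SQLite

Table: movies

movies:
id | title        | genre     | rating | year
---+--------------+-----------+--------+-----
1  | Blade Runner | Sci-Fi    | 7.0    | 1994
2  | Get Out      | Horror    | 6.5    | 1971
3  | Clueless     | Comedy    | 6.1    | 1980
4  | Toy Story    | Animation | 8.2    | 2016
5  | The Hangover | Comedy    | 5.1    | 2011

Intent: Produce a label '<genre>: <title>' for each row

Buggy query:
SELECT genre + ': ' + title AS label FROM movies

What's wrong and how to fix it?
Bug: '+' is numeric addition; on text columns SQLite converts them to 0 instead of concatenating

Fix: Replace + with || to concatenate text

Corrected query:
SELECT genre || ': ' || title AS label FROM movies

Result:
label               
--------------------
Sci-Fi: Blade Runner
Horror: Get Out     
Comedy: Clueless    
Animation: Toy Story
Comedy: The Hangover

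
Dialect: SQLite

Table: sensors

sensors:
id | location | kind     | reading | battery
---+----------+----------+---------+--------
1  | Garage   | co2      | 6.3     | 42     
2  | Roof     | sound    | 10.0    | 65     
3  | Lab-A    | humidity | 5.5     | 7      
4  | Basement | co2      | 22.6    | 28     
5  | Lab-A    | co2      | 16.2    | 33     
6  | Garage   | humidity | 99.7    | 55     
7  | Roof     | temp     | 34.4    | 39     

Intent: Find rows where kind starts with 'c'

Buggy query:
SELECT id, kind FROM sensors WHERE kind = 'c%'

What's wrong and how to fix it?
Bug: Wildcards only work with LIKE; '=' treats '%' as a literal character

Fix: Use LIKE for wildcard pattern matching

Corrected query:
SELECT id, kind FROM sensors WHERE kind LIKE 'c%'

Result:
id | kind
---+-----
1  | co2 
4  | co2 
5  | co2 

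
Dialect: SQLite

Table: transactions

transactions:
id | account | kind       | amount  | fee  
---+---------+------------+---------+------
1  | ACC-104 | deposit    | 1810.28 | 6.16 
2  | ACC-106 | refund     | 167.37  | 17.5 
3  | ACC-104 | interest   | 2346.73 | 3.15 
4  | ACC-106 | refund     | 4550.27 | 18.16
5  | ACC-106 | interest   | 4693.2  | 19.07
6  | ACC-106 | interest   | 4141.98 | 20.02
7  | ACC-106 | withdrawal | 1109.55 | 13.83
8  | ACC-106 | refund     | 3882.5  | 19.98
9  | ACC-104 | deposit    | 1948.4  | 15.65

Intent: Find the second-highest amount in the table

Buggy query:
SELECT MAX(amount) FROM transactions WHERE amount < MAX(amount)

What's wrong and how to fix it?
Bug: MAX(amount) on the right of the comparison is an aggregate-in-WHERE error

Fix: Put the inner MAX in a scalar subquery

Corrected query:
SELECT MAX(amount) FROM transactions WHERE amount < (SELECT MAX(amount) FROM transactions)

Result:
MAX(amount)
-----------
4550.27    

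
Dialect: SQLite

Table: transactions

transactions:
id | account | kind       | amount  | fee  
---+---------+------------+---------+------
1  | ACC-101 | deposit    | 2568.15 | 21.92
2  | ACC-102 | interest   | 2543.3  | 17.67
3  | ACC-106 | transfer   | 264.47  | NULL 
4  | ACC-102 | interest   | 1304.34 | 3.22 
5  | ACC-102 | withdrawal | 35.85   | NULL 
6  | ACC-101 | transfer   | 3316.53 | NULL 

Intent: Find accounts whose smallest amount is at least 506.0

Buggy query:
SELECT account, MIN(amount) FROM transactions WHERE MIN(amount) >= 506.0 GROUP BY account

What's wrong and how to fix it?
Bug: MIN() in WHERE is a misuse of aggregate

Fix: Replace WHERE with HAVING after the GROUP BY

Corrected query:
SELECT account, MIN(amount) FROM transactions GROUP BY account HAVING MIN(amount) >= 506.0

Result:
account | MIN(amount)
--------+------------
ACC-101 | 2568.15    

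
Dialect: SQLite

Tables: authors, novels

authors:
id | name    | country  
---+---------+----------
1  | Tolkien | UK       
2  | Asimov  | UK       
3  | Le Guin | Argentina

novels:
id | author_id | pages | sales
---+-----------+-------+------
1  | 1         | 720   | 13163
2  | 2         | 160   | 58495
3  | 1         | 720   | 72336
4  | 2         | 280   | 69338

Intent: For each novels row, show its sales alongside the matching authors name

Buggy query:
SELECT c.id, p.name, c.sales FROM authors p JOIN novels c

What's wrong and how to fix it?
Bug: JOIN with no ON clause produces a cartesian product; every novels row pairs with every authors row

Fix: Specify the join condition linking the foreign key to the parent id

Corrected query:
SELECT c.id, p.name, c.sales FROM authors p JOIN novels c ON c.author_id = p.id

Result:
id | name    | sales
---+---------+------
1  | Tolkien | 13163
2  | Asimov  | 58495
3  | Tolkien | 72336
4  | Asimov  | 69338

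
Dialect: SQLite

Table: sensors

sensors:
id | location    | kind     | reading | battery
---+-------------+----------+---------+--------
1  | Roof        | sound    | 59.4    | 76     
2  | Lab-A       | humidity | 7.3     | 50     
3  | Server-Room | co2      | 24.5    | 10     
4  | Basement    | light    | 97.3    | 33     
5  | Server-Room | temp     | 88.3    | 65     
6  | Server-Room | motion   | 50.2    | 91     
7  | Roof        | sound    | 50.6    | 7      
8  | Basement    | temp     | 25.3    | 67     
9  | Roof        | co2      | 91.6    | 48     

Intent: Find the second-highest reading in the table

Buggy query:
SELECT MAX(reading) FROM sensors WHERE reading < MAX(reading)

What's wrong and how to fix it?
Bug: MAX(reading) on the right of the comparison is an aggregate-in-WHERE error

Fix: Compute the overall MAX in a subquery, then take MAX of rows below it

Corrected query:
SELECT MAX(reading) FROM sensors WHERE reading < (SELECT MAX(reading) FROM sensors)

Result:
MAX(reading)
------------
91.6        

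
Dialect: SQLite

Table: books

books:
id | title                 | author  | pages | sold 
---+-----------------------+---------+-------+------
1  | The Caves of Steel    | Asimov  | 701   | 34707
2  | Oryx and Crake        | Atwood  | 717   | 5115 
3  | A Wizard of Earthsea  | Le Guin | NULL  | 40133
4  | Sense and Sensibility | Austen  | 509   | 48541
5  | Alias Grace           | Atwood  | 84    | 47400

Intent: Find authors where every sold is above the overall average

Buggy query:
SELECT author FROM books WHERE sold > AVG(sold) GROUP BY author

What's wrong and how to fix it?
Bug: WHERE evaluates per row before aggregation, so AVG() is unavailable

Fix: Compute the overall average in a scalar subquery and compare each group's MIN against it in HAVING

Corrected query:
SELECT author FROM books GROUP BY author HAVING MIN(sold) > (SELECT AVG(sold) FROM books)

Result:
author 
-------
Austen 
Le Guin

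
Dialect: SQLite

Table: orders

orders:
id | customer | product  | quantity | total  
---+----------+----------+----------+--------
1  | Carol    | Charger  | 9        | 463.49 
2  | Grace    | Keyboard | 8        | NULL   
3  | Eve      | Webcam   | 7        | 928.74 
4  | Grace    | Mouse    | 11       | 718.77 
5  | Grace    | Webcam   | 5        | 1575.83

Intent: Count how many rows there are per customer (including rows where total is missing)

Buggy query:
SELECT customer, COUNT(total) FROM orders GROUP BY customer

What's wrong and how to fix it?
Bug: COUNT(column) counts non-NULL values only; rows with NULL total aren't counted

Fix: Replace COUNT(total) with COUNT(*)

Corrected query:
SELECT customer, COUNT(*) FROM orders GROUP BY customer

Result:
customer | COUNT(*)
---------+---------
Carol    | 1       
Eve      | 1       
Grace    | 3       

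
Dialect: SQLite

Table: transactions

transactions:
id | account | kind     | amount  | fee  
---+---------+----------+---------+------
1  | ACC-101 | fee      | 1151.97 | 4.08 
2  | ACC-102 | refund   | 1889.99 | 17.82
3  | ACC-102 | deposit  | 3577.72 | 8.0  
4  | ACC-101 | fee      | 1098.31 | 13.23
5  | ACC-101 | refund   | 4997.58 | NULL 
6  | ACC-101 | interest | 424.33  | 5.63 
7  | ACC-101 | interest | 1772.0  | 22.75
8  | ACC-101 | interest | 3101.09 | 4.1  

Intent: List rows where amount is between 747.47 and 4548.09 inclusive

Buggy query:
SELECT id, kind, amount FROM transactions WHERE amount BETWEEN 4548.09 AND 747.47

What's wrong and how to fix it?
Bug: The bounds are reversed; BETWEEN a AND b requires a <= b to match anything

Fix: Swap the bounds so the smaller value comes first

Corrected query:
SELECT id, kind, amount FROM transactions WHERE amount BETWEEN 747.47 AND 4548.09

Result:
id | kind     | amount 
---+----------+--------
1  | fee      | 1151.97
2  | refund   | 1889.99
3  | deposit  | 3577.72
4  | fee      | 1098.31
7  | interest | 1772   
8  | interest | 3101.09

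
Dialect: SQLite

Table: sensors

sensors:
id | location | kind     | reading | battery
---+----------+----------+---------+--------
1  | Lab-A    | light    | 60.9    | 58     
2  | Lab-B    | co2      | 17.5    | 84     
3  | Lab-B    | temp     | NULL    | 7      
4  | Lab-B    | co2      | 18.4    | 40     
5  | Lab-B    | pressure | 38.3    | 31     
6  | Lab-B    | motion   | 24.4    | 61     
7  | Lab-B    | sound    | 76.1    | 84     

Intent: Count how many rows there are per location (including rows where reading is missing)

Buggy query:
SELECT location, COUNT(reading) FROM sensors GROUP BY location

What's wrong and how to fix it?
Bug: COUNT(column) counts non-NULL values only; rows with NULL reading aren't counted

Fix: Use COUNT(*) to count all rows regardless of NULL

Corrected query:
SELECT location, COUNT(*) FROM sensors GROUP BY location

Result:
location | COUNT(*)
---------+---------
Lab-A    | 1       
Lab-B    | 6       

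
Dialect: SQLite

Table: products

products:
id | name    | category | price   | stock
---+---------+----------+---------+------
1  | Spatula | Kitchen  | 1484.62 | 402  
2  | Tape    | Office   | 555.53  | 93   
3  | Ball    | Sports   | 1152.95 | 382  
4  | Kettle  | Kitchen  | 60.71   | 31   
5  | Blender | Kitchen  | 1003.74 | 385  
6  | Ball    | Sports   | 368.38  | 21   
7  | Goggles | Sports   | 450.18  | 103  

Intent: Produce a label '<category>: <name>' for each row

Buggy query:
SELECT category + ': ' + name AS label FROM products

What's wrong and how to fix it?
Bug: '+' is numeric addition; on text columns SQLite converts them to 0 instead of concatenating

Fix: Use the || operator for string concatenation

Corrected query:
SELECT category || ': ' || name AS label FROM products

Result:
label           
----------------
Kitchen: Spatula
Office: Tape    
Sports: Ball    
Kitchen: Kettle 
Kitchen: Blender
Sports: Ball    
Sports: Goggles 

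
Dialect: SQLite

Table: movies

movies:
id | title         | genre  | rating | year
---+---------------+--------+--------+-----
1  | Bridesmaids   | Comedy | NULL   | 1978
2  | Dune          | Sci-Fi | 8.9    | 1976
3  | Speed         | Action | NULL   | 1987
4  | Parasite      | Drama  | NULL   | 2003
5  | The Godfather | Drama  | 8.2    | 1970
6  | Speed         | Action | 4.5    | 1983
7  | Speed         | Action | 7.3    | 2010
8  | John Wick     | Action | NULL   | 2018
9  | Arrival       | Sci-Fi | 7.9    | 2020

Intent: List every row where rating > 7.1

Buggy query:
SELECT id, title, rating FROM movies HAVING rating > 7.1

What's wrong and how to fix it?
Bug: HAVING filters the output of aggregation, but this query has no GROUP BY and no aggregate functions, so SQLite rejects it (HAVING clause on a non-aggregate query); the condition here is per row

Fix: Use WHERE for row-level filtering

Corrected query:
SELECT id, title, rating FROM movies WHERE rating > 7.1

Result:
id | title         | rating
---+---------------+-------
2  | Dune          | 8.9   
5  | The Godfather | 8.2   
7  | Speed         | 7.3   
9  | Arrival       | 7.9   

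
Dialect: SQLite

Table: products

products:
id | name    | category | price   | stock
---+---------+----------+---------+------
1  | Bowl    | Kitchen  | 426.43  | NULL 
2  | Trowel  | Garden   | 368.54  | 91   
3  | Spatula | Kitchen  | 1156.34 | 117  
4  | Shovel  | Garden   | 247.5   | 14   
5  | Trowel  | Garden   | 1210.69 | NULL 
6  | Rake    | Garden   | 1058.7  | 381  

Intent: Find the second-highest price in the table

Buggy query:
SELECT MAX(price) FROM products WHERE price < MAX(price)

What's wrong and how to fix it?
Bug: MAX(price) on the right of the comparison is an aggregate-in-WHERE error

Fix: Compute the overall MAX in a subquery, then take MAX of rows below it

Corrected query:
SELECT MAX(price) FROM products WHERE price < (SELECT MAX(price) FROM products)

Result:
MAX(price)
----------
1156.34   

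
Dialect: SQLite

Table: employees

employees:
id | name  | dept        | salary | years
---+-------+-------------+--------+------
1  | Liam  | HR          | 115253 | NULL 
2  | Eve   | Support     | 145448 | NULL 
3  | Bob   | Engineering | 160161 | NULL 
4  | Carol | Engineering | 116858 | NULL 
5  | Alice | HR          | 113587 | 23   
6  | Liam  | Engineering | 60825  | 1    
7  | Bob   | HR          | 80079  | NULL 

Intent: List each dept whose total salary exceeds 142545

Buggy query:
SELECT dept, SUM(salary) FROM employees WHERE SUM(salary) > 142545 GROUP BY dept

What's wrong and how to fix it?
Bug: SUM(salary) is an aggregate, but WHERE filters rows before aggregation

Fix: Move the aggregate condition to a HAVING clause

Corrected query:
SELECT dept, SUM(salary) FROM employees GROUP BY dept HAVING SUM(salary) > 142545

Result:
dept        | SUM(salary)
------------+------------
Engineering | 337844     
HR          | 308919     
Support     | 145448     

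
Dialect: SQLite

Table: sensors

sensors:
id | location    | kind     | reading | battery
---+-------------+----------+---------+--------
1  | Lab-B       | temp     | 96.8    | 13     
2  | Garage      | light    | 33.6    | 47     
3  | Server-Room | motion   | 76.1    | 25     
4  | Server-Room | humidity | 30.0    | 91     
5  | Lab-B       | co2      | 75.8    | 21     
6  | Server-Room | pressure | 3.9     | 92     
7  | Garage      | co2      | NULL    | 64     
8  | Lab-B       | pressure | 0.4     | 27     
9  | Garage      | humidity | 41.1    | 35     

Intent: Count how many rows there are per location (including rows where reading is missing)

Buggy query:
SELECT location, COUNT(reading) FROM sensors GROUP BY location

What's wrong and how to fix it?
Bug: COUNT(column) counts non-NULL values only; rows with NULL reading aren't counted

Fix: Replace COUNT(reading) with COUNT(*)

Corrected query:
SELECT location, COUNT(*) FROM sensors GROUP BY location

Result:
location    | COUNT(*)
------------+---------
Garage      | 3       
Lab-B       | 3       
Server-Room | 3       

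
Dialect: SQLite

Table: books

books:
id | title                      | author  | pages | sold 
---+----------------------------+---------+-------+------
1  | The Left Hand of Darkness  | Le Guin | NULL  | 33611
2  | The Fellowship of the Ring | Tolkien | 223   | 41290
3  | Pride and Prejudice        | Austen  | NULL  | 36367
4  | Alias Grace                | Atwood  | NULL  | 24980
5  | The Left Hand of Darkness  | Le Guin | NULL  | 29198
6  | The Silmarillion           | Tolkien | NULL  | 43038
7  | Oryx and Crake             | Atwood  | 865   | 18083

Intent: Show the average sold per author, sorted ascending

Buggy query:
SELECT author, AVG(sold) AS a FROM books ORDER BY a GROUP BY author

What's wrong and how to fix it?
Bug: GROUP BY must precede ORDER BY

Fix: Move ORDER BY to the end, after GROUP BY

Corrected query:
SELECT author, AVG(sold) AS a FROM books GROUP BY author ORDER BY a

Result:
author  | a      
--------+--------
Atwood  | 21531.5
Le Guin | 31404.5
Austen  | 36367  
Tolkien | 42164  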